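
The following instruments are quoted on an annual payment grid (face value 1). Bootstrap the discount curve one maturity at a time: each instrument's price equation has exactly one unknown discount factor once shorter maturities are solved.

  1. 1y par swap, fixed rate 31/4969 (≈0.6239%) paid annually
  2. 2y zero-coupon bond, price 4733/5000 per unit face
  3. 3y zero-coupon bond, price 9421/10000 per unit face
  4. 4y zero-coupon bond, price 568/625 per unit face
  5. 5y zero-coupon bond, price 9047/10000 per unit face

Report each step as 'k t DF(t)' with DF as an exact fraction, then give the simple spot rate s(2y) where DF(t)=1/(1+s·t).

1 1 4969/5000
2 2 4733/5000
3 3 9421/10000
4 4 568/625
5 5 9047/10000
s(2y) = (1/(4733/5000) − 1)/(2) = 267/9466 ≈ 2.8206%

step 1 [1y] swap r/1=31/4969: DF=(1 − 31/4969·(0))/(1+31/4969) = 4969/5000 ≈ 0.993800
step 2 [2y] zero: DF = P = 4733/5000 ≈ 0.946600
step 3 [3y] zero: DF = P = 9421/10000 ≈ 0.942100
step 4 [4y] zero: DF = P = 568/625 ≈ 0.908800
step 5 [5y] zero: DF = P = 9047/10000 ≈ 0.904700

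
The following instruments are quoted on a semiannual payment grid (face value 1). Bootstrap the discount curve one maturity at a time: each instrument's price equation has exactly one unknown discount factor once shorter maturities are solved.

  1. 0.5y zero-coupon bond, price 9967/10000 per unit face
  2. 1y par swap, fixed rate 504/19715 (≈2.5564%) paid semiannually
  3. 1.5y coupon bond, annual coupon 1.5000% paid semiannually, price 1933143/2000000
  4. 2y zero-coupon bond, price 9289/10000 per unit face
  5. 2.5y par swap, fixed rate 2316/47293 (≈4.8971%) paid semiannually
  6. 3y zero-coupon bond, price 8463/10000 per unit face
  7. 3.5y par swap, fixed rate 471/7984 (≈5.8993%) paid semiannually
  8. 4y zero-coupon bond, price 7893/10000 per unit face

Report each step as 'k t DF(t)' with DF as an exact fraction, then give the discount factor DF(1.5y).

1 1/2 9967/10000
2 1 2437/2500
3 3/2 9447/10000
4 2 9289/10000
5 5/2 4421/5000
6 3 8463/10000
7 7/2 2029/2500
8 4 7893/10000
DF(1.5y) = 9447/10000 ≈ 0.944700

step 1 [0.5y] zero: DF = P = 9967/10000 ≈ 0.996700
step 2 [1y] swap r/2=252/19715: DF=(1 − 252/19715·(0.996700))/(1+252/19715) = 2437/2500 ≈ 0.974800
step 3 [1.5y] bond c/2=3/400: DF=(1933143/2000000 − 3/400·(0.996700+0.974800))/(1+3/400) = 9447/10000 ≈ 0.944700
step 4 [2y] zero: DF = P = 9289/10000 ≈ 0.928900
step 5 [2.5y] swap r/2=1158/47293: DF=(1 − 1158/47293·(0.996700+0.974800+0.944700+0.928900))/(1+1158/47293) = 4421/5000 ≈ 0.884200
step 6 [3y] zero: DF = P = 8463/10000 ≈ 0.846300
step 7 [3.5y] swap r/2=471/15968: DF=(1 − 471/15968·(0.996700+0.974800+0.944700+0.928900+0.884200+0.846300))/(1+471/15968) = 2029/2500 ≈ 0.811600
step 8 [4y] zero: DF = P = 7893/10000 ≈ 0.789300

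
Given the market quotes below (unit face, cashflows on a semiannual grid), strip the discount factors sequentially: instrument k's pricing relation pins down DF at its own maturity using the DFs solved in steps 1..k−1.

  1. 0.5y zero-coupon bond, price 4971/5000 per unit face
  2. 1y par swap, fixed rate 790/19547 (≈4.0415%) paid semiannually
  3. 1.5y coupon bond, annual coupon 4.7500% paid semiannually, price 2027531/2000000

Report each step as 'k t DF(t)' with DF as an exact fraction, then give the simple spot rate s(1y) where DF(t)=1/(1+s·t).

step 1 [0.5y] zero: DF = P = 4971/5000 ≈ 0.994200
step 2 [1y] swap r/2=395/19547: DF=(1 − 395/19547·(0.994200))/(1+395/19547) = 1921/2000 ≈ 0.960500
step 3 [1.5y] bond c/2=19/800: DF=(2027531/2000000 − 19/800·(0.994200+0.960500))/(1+19/800) = 9449/10000 ≈ 0.944900

1 1/2 4971/5000
2 1 1921/2000
3 3/2 9449/10000
s(1y) = (1/(1921/2000) − 1)/(1) = 79/1921 ≈ 4.1124%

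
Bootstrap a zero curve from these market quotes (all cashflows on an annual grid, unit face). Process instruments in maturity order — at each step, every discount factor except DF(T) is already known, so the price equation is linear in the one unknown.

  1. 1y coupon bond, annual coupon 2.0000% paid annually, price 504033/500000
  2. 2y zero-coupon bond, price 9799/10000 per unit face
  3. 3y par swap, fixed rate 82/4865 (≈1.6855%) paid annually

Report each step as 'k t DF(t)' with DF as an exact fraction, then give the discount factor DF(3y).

step 1 [1y] bond c/1=1/50: DF=(504033/500000 − 1/50·(0))/(1+1/50) = 9883/10000 ≈ 0.988300
step 2 [2y] zero: DF = P = 9799/10000 ≈ 0.979900
step 3 [3y] swap r/1=82/4865: DF=(1 − 82/4865·(0.988300+0.979900))/(1+82/4865) = 2377/2500 ≈ 0.950800

1 1 9883/10000
2 2 9799/10000
3 3 2377/2500
DF(3y) = 2377/2500 ≈ 0.950800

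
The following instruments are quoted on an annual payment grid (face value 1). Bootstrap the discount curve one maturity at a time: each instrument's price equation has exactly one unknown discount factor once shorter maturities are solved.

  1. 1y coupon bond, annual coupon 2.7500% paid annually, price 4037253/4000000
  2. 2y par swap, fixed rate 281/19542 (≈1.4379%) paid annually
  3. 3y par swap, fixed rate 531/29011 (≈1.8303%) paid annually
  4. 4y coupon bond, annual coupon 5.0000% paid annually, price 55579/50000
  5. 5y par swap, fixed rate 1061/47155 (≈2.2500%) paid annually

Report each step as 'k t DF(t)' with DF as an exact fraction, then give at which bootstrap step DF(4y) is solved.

1 1 9823/10000
2 2 9719/10000
3 3 9469/10000
4 4 1841/2000
5 5 8939/10000
DF(4y) is solved at step 4

step 1 [1y] bond c/1=11/400: DF=(4037253/4000000 − 11/400·(0))/(1+11/400) = 9823/10000 ≈ 0.982300
step 2 [2y] swap r/1=281/19542: DF=(1 − 281/19542·(0.982300))/(1+281/19542) = 9719/10000 ≈ 0.971900
step 3 [3y] swap r/1=531/29011: DF=(1 − 531/29011·(0.982300+0.971900))/(1+531/29011) = 9469/10000 ≈ 0.946900
step 4 [4y] bond c/1=1/20: DF=(55579/50000 − 1/20·(0.982300+0.971900+0.946900))/(1+1/20) = 1841/2000 ≈ 0.920500
step 5 [5y] swap r/1=1061/47155: DF=(1 − 1061/47155·(0.982300+0.971900+0.946900+0.920500))/(1+1061/47155) = 8939/10000 ≈ 0.893900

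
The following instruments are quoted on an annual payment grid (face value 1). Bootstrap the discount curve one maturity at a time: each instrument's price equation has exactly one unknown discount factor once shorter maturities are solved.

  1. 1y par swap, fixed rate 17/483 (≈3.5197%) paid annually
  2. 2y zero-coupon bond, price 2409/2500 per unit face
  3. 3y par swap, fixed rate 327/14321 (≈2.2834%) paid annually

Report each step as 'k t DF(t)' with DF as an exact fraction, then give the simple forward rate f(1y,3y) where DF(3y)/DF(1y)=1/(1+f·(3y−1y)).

1 1 483/500
2 2 2409/2500
3 3 4673/5000
f(1y,3y) = ((483/500)/(4673/5000) − 1)/(2) = 157/9346 ≈ 1.6799%

step 1 [1y] swap r/1=17/483: DF=(1 − 17/483·(0))/(1+17/483) = 483/500 ≈ 0.966000
step 2 [2y] zero: DF = P = 2409/2500 ≈ 0.963600
step 3 [3y] swap r/1=327/14321: DF=(1 − 327/14321·(0.966000+0.963600))/(1+327/14321) = 4673/5000 ≈ 0.934600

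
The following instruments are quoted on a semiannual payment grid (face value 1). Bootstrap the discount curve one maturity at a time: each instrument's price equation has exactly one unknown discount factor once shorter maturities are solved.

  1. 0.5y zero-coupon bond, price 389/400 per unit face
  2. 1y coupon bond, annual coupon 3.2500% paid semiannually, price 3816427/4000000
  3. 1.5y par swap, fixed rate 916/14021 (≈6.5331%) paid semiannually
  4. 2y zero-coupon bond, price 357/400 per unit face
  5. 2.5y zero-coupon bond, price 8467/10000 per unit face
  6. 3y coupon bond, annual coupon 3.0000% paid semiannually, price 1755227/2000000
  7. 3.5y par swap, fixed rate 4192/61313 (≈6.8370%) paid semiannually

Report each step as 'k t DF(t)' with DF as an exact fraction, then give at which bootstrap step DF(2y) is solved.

1 1/2 389/400
2 1 9233/10000
3 3/2 2271/2500
4 2 357/400
5 5/2 8467/10000
6 3 319/400
7 7/2 494/625
DF(2y) is solved at step 4

step 1 [0.5y] zero: DF = P = 389/400 ≈ 0.972500
step 2 [1y] bond c/2=13/800: DF=(3816427/4000000 − 13/800·(0.972500))/(1+13/800) = 9233/10000 ≈ 0.923300
step 3 [1.5y] swap r/2=458/14021: DF=(1 − 458/14021·(0.972500+0.923300))/(1+458/14021) = 2271/2500 ≈ 0.908400
step 4 [2y] zero: DF = P = 357/400 ≈ 0.892500
step 5 [2.5y] zero: DF = P = 8467/10000 ≈ 0.846700
step 6 [3y] bond c/2=3/200: DF=(1755227/2000000 − 3/200·(0.972500+0.923300+0.908400+0.892500+0.846700))/(1+3/200) = 319/400 ≈ 0.797500
step 7 [3.5y] swap r/2=2096/61313: DF=(1 − 2096/61313·(0.972500+0.923300+0.908400+0.892500+0.846700+0.797500))/(1+2096/61313) = 494/625 ≈ 0.790400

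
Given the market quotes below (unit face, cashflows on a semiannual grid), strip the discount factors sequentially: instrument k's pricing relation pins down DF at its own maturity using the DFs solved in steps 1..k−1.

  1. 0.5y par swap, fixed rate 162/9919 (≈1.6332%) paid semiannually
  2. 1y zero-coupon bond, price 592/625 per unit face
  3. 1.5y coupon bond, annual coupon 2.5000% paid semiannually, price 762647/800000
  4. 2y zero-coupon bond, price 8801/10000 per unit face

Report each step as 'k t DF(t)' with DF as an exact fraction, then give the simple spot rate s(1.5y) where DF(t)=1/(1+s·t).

step 1 [0.5y] swap r/2=81/9919: DF=(1 − 81/9919·(0))/(1+81/9919) = 9919/10000 ≈ 0.991900
step 2 [1y] zero: DF = P = 592/625 ≈ 0.947200
step 3 [1.5y] bond c/2=1/80: DF=(762647/800000 − 1/80·(0.991900+0.947200))/(1+1/80) = 1147/1250 ≈ 0.917600
step 4 [2y] zero: DF = P = 8801/10000 ≈ 0.880100

1 1/2 9919/10000
2 1 592/625
3 3/2 1147/1250
4 2 8801/10000
s(1.5y) = (1/(1147/1250) − 1)/(3/2) = 206/3441 ≈ 5.9866%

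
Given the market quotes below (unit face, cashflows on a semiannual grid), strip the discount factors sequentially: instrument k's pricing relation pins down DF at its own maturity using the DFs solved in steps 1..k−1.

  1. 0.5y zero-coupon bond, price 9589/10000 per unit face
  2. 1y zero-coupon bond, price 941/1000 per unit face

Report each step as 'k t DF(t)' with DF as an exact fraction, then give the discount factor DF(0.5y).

step 1 [0.5y] zero: DF = P = 9589/10000 ≈ 0.958900
step 2 [1y] zero: DF = P = 941/1000 ≈ 0.941000

1 1/2 9589/10000
2 1 941/1000
DF(0.5y) = 9589/10000 ≈ 0.958900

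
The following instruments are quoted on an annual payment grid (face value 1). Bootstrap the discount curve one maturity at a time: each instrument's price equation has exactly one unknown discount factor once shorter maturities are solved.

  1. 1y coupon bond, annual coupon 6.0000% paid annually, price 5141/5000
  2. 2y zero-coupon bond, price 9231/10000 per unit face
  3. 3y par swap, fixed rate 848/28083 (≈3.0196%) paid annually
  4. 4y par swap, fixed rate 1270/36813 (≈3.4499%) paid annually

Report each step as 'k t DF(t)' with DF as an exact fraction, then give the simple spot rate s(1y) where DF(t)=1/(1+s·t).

step 1 [1y] bond c/1=3/50: DF=(5141/5000 − 3/50·(0))/(1+3/50) = 97/100 ≈ 0.970000
step 2 [2y] zero: DF = P = 9231/10000 ≈ 0.923100
step 3 [3y] swap r/1=848/28083: DF=(1 − 848/28083·(0.970000+0.923100))/(1+848/28083) = 572/625 ≈ 0.915200
step 4 [4y] swap r/1=1270/36813: DF=(1 − 1270/36813·(0.970000+0.923100+0.915200))/(1+1270/36813) = 873/1000 ≈ 0.873000

1 1 97/100
2 2 9231/10000
3 3 572/625
4 4 873/1000
s(1y) = (1/(97/100) − 1)/(1) = 3/97 ≈ 3.0928%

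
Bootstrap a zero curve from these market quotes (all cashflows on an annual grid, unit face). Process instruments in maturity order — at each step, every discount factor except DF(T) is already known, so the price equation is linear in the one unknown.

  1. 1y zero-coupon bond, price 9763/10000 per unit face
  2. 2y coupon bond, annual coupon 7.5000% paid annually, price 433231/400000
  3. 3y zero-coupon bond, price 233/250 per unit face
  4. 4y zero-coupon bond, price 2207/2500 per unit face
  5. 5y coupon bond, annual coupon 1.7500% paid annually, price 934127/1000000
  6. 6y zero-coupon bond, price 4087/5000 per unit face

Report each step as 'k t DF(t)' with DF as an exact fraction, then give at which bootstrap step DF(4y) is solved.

step 1 [1y] zero: DF = P = 9763/10000 ≈ 0.976300
step 2 [2y] bond c/1=3/40: DF=(433231/400000 − 3/40·(0.976300))/(1+3/40) = 4697/5000 ≈ 0.939400
step 3 [3y] zero: DF = P = 233/250 ≈ 0.932000
step 4 [4y] zero: DF = P = 2207/2500 ≈ 0.882800
step 5 [5y] bond c/1=7/400: DF=(934127/1000000 − 7/400·(0.976300+0.939400+0.932000+0.882800))/(1+7/400) = 8539/10000 ≈ 0.853900
step 6 [6y] zero: DF = P = 4087/5000 ≈ 0.817400

1 1 9763/10000
2 2 4697/5000
3 3 233/250
4 4 2207/2500
5 5 8539/10000
6 6 4087/5000
DF(4y) is solved at step 4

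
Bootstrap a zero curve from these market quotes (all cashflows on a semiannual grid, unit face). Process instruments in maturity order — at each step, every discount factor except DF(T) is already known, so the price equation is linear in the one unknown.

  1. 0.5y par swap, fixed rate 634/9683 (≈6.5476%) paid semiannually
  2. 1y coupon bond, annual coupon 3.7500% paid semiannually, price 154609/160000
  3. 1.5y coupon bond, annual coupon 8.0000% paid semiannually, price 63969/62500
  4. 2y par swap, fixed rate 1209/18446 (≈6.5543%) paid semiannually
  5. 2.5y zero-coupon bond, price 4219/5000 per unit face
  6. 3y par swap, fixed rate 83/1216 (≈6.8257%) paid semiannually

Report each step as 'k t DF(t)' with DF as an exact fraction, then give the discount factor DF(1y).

step 1 [0.5y] swap r/2=317/9683: DF=(1 − 317/9683·(0))/(1+317/9683) = 9683/10000 ≈ 0.968300
step 2 [1y] bond c/2=3/160: DF=(154609/160000 − 3/160·(0.968300))/(1+3/160) = 9307/10000 ≈ 0.930700
step 3 [1.5y] bond c/2=1/25: DF=(63969/62500 − 1/25·(0.968300+0.930700))/(1+1/25) = 9111/10000 ≈ 0.911100
step 4 [2y] swap r/2=1209/36892: DF=(1 − 1209/36892·(0.968300+0.930700+0.911100))/(1+1209/36892) = 8791/10000 ≈ 0.879100
step 5 [2.5y] zero: DF = P = 4219/5000 ≈ 0.843800
step 6 [3y] swap r/2=83/2432: DF=(1 − 83/2432·(0.968300+0.930700+0.911100+0.879100+0.843800))/(1+83/2432) = 4087/5000 ≈ 0.817400

1 1/2 9683/10000
2 1 9307/10000
3 3/2 9111/10000
4 2 8791/10000
5 5/2 4219/5000
6 3 4087/5000
DF(1y) = 9307/10000 ≈ 0.930700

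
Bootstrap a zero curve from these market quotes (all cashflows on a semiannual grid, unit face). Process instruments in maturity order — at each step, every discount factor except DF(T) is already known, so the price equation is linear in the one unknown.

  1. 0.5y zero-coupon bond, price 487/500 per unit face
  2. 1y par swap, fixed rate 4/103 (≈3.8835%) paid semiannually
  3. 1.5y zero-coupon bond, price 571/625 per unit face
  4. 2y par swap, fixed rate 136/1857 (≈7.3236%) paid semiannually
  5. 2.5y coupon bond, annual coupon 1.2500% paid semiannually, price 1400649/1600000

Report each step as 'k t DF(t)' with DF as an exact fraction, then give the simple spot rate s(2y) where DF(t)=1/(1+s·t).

step 1 [0.5y] zero: DF = P = 487/500 ≈ 0.974000
step 2 [1y] swap r/2=2/103: DF=(1 − 2/103·(0.974000))/(1+2/103) = 1203/1250 ≈ 0.962400
step 3 [1.5y] zero: DF = P = 571/625 ≈ 0.913600
step 4 [2y] swap r/2=68/1857: DF=(1 − 68/1857·(0.974000+0.962400+0.913600))/(1+68/1857) = 108/125 ≈ 0.864000
step 5 [2.5y] bond c/2=1/160: DF=(1400649/1600000 − 1/160·(0.974000+0.962400+0.913600+0.864000))/(1+1/160) = 8469/10000 ≈ 0.846900

1 1/2 487/500
2 1 1203/1250
3 3/2 571/625
4 2 108/125
5 5/2 8469/10000
s(2y) = (1/(108/125) − 1)/(2) = 17/216 ≈ 7.8704%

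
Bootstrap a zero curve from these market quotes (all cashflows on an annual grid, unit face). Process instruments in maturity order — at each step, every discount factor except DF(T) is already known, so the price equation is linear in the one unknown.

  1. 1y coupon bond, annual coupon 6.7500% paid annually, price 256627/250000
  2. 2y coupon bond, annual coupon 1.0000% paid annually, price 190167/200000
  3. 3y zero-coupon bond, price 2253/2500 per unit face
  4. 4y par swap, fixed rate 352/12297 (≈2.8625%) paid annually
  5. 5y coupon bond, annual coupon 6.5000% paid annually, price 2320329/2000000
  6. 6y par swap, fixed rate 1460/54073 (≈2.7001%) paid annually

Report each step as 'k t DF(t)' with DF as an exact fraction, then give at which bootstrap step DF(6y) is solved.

step 1 [1y] bond c/1=27/400: DF=(256627/250000 − 27/400·(0))/(1+27/400) = 601/625 ≈ 0.961600
step 2 [2y] bond c/1=1/100: DF=(190167/200000 − 1/100·(0.961600))/(1+1/100) = 9319/10000 ≈ 0.931900
step 3 [3y] zero: DF = P = 2253/2500 ≈ 0.901200
step 4 [4y] swap r/1=352/12297: DF=(1 − 352/12297·(0.961600+0.931900+0.901200))/(1+352/12297) = 559/625 ≈ 0.894400
step 5 [5y] bond c/1=13/200: DF=(2320329/2000000 − 13/200·(0.961600+0.931900+0.901200+0.894400))/(1+13/200) = 4321/5000 ≈ 0.864200
step 6 [6y] swap r/1=1460/54073: DF=(1 − 1460/54073·(0.961600+0.931900+0.901200+0.894400+0.864200))/(1+1460/54073) = 427/500 ≈ 0.854000

1 1 601/625
2 2 9319/10000
3 3 2253/2500
4 4 559/625
5 5 4321/5000
6 6 427/500
DF(6y) is solved at step 6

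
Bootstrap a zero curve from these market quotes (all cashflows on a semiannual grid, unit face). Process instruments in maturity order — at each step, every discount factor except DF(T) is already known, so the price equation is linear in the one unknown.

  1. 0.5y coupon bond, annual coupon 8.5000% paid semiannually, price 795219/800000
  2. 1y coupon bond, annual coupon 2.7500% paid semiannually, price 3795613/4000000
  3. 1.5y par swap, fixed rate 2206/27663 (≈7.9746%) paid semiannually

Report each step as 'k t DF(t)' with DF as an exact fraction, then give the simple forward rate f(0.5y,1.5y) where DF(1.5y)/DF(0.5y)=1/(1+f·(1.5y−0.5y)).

step 1 [0.5y] bond c/2=17/400: DF=(795219/800000 − 17/400·(0))/(1+17/400) = 1907/2000 ≈ 0.953500
step 2 [1y] bond c/2=11/800: DF=(3795613/4000000 − 11/800·(0.953500))/(1+11/800) = 9231/10000 ≈ 0.923100
step 3 [1.5y] swap r/2=1103/27663: DF=(1 − 1103/27663·(0.953500+0.923100))/(1+1103/27663) = 8897/10000 ≈ 0.889700

1 1/2 1907/2000
2 1 9231/10000
3 3/2 8897/10000
f(0.5y,1.5y) = ((1907/2000)/(8897/10000) − 1)/(1) = 638/8897 ≈ 7.1710%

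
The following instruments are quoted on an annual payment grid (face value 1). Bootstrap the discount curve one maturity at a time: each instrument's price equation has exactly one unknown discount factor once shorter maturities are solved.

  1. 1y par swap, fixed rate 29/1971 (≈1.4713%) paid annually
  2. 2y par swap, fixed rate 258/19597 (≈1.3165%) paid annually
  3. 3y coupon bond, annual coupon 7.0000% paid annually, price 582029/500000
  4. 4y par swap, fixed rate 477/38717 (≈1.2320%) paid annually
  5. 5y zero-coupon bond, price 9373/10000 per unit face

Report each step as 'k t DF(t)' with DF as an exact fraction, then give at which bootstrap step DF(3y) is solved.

1 1 1971/2000
2 2 4871/5000
3 3 9597/10000
4 4 9523/10000
5 5 9373/10000
DF(3y) is solved at step 3

step 1 [1y] swap r/1=29/1971: DF=(1 − 29/1971·(0))/(1+29/1971) = 1971/2000 ≈ 0.985500
step 2 [2y] swap r/1=258/19597: DF=(1 − 258/19597·(0.985500))/(1+258/19597) = 4871/5000 ≈ 0.974200
step 3 [3y] bond c/1=7/100: DF=(582029/500000 − 7/100·(0.985500+0.974200))/(1+7/100) = 9597/10000 ≈ 0.959700
step 4 [4y] swap r/1=477/38717: DF=(1 − 477/38717·(0.985500+0.974200+0.959700))/(1+477/38717) = 9523/10000 ≈ 0.952300
step 5 [5y] zero: DF = P = 9373/10000 ≈ 0.937300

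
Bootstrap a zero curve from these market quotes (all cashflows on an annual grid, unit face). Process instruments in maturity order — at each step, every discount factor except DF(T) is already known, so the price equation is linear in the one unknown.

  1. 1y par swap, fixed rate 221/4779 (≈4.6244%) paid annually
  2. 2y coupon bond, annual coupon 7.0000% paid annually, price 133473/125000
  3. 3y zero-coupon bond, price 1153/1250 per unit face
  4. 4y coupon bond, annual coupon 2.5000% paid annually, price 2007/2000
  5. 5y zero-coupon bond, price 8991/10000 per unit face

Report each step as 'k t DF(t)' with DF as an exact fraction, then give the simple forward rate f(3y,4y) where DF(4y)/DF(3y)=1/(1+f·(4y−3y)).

step 1 [1y] swap r/1=221/4779: DF=(1 − 221/4779·(0))/(1+221/4779) = 4779/5000 ≈ 0.955800
step 2 [2y] bond c/1=7/100: DF=(133473/125000 − 7/100·(0.955800))/(1+7/100) = 4677/5000 ≈ 0.935400
step 3 [3y] zero: DF = P = 1153/1250 ≈ 0.922400
step 4 [4y] bond c/1=1/40: DF=(2007/2000 − 1/40·(0.955800+0.935400+0.922400))/(1+1/40) = 569/625 ≈ 0.910400
step 5 [5y] zero: DF = P = 8991/10000 ≈ 0.899100

1 1 4779/5000
2 2 4677/5000
3 3 1153/1250
4 4 569/625
5 5 8991/10000
f(3y,4y) = ((1153/1250)/(569/625) − 1)/(1) = 15/1138 ≈ 1.3181%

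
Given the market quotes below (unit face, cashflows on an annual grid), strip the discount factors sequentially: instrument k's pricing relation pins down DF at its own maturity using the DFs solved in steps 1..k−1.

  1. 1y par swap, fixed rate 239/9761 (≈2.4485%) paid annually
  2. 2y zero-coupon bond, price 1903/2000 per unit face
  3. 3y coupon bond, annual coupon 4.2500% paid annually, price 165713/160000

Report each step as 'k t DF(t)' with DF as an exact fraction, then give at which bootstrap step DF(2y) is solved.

1 1 9761/10000
2 2 1903/2000
3 3 9149/10000
DF(2y) is solved at step 2

step 1 [1y] swap r/1=239/9761: DF=(1 − 239/9761·(0))/(1+239/9761) = 9761/10000 ≈ 0.976100
step 2 [2y] zero: DF = P = 1903/2000 ≈ 0.951500
step 3 [3y] bond c/1=17/400: DF=(165713/160000 − 17/400·(0.976100+0.951500))/(1+17/400) = 9149/10000 ≈ 0.914900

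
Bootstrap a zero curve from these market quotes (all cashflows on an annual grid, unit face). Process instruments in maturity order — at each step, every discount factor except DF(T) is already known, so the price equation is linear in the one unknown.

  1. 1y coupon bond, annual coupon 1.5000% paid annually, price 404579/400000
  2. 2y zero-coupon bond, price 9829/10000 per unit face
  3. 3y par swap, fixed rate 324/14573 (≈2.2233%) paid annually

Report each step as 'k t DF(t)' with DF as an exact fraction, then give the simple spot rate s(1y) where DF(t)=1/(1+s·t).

1 1 1993/2000
2 2 9829/10000
3 3 1169/1250
s(1y) = (1/(1993/2000) − 1)/(1) = 7/1993 ≈ 0.3512%

step 1 [1y] bond c/1=3/200: DF=(404579/400000 − 3/200·(0))/(1+3/200) = 1993/2000 ≈ 0.996500
step 2 [2y] zero: DF = P = 9829/10000 ≈ 0.982900
step 3 [3y] swap r/1=324/14573: DF=(1 − 324/14573·(0.996500+0.982900))/(1+324/14573) = 1169/1250 ≈ 0.935200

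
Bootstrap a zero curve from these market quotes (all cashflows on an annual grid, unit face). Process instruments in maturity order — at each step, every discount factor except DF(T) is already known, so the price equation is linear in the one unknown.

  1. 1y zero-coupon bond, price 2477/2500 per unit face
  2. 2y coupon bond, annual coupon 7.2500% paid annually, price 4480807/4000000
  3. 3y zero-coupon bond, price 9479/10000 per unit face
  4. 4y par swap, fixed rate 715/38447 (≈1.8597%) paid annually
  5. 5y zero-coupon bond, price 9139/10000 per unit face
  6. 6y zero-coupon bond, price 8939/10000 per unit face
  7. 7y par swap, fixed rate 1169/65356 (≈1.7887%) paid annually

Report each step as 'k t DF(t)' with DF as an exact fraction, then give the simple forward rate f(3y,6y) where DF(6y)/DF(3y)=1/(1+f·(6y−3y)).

step 1 [1y] zero: DF = P = 2477/2500 ≈ 0.990800
step 2 [2y] bond c/1=29/400: DF=(4480807/4000000 − 29/400·(0.990800))/(1+29/400) = 391/400 ≈ 0.977500
step 3 [3y] zero: DF = P = 9479/10000 ≈ 0.947900
step 4 [4y] swap r/1=715/38447: DF=(1 − 715/38447·(0.990800+0.977500+0.947900))/(1+715/38447) = 1857/2000 ≈ 0.928500
step 5 [5y] zero: DF = P = 9139/10000 ≈ 0.913900
step 6 [6y] zero: DF = P = 8939/10000 ≈ 0.893900
step 7 [7y] swap r/1=1169/65356: DF=(1 − 1169/65356·(0.990800+0.977500+0.947900+0.928500+0.913900+0.893900))/(1+1169/65356) = 8831/10000 ≈ 0.883100

1 1 2477/2500
2 2 391/400
3 3 9479/10000
4 4 1857/2000
5 5 9139/10000
6 6 8939/10000
7 7 8831/10000
f(3y,6y) = ((9479/10000)/(8939/10000) − 1)/(3) = 180/8939 ≈ 2.0136%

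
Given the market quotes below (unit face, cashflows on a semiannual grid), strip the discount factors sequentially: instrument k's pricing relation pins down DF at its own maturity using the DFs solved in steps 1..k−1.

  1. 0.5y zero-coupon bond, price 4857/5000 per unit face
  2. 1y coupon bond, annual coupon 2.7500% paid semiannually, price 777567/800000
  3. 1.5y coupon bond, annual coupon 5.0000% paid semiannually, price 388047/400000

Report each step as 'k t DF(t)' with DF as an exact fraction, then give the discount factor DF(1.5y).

1 1/2 4857/5000
2 1 591/625
3 3/2 8997/10000
DF(1.5y) = 8997/10000 ≈ 0.899700

step 1 [0.5y] zero: DF = P = 4857/5000 ≈ 0.971400
step 2 [1y] bond c/2=11/800: DF=(777567/800000 − 11/800·(0.971400))/(1+11/800) = 591/625 ≈ 0.945600
step 3 [1.5y] bond c/2=1/40: DF=(388047/400000 − 1/40·(0.971400+0.945600))/(1+1/40) = 8997/10000 ≈ 0.899700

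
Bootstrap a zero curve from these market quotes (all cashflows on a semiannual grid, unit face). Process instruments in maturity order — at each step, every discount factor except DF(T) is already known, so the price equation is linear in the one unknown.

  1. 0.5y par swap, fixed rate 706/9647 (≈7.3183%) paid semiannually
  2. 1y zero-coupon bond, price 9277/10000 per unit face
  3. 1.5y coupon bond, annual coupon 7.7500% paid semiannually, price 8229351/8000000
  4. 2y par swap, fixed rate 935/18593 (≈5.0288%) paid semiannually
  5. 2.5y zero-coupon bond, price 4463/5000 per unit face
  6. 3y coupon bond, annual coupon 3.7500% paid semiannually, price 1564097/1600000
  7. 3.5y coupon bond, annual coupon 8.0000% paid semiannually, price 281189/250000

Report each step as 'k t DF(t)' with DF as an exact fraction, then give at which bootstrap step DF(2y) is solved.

1 1/2 9647/10000
2 1 9277/10000
3 3/2 9197/10000
4 2 1813/2000
5 5/2 4463/5000
6 3 8747/10000
7 7/2 1741/2000
DF(2y) is solved at step 4

step 1 [0.5y] swap r/2=353/9647: DF=(1 − 353/9647·(0))/(1+353/9647) = 9647/10000 ≈ 0.964700
step 2 [1y] zero: DF = P = 9277/10000 ≈ 0.927700
step 3 [1.5y] bond c/2=31/800: DF=(8229351/8000000 − 31/800·(0.964700+0.927700))/(1+31/800) = 9197/10000 ≈ 0.919700
step 4 [2y] swap r/2=935/37186: DF=(1 − 935/37186·(0.964700+0.927700+0.919700))/(1+935/37186) = 1813/2000 ≈ 0.906500
step 5 [2.5y] zero: DF = P = 4463/5000 ≈ 0.892600
step 6 [3y] bond c/2=3/160: DF=(1564097/1600000 − 3/160·(0.964700+0.927700+0.919700+0.906500+0.892600))/(1+3/160) = 8747/10000 ≈ 0.874700
step 7 [3.5y] bond c/2=1/25: DF=(281189/250000 − 1/25·(0.964700+0.927700+0.919700+0.906500+0.892600+0.874700))/(1+1/25) = 1741/2000 ≈ 0.870500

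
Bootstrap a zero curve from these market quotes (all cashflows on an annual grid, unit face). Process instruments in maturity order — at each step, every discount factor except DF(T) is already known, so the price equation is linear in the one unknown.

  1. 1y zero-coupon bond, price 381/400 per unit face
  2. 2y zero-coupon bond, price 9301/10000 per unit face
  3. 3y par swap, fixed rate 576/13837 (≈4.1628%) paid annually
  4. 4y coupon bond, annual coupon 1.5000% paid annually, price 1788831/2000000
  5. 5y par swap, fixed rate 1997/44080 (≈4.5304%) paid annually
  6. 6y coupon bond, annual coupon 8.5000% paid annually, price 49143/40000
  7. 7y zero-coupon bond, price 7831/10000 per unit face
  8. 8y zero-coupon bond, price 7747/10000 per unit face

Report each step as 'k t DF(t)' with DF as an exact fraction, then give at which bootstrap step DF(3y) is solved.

1 1 381/400
2 2 9301/10000
3 3 553/625
4 4 8403/10000
5 5 8003/10000
6 6 787/1000
7 7 7831/10000
8 8 7747/10000
DF(3y) is solved at step 3

step 1 [1y] zero: DF = P = 381/400 ≈ 0.952500
step 2 [2y] zero: DF = P = 9301/10000 ≈ 0.930100
step 3 [3y] swap r/1=576/13837: DF=(1 − 576/13837·(0.952500+0.930100))/(1+576/13837) = 553/625 ≈ 0.884800
step 4 [4y] bond c/1=3/200: DF=(1788831/2000000 − 3/200·(0.952500+0.930100+0.884800))/(1+3/200) = 8403/10000 ≈ 0.840300
step 5 [5y] swap r/1=1997/44080: DF=(1 − 1997/44080·(0.952500+0.930100+0.884800+0.840300))/(1+1997/44080) = 8003/10000 ≈ 0.800300
step 6 [6y] bond c/1=17/200: DF=(49143/40000 − 17/200·(0.952500+0.930100+0.884800+0.840300+0.800300))/(1+17/200) = 787/1000 ≈ 0.787000
step 7 [7y] zero: DF = P = 7831/10000 ≈ 0.783100
step 8 [8y] zero: DF = P = 7747/10000 ≈ 0.774700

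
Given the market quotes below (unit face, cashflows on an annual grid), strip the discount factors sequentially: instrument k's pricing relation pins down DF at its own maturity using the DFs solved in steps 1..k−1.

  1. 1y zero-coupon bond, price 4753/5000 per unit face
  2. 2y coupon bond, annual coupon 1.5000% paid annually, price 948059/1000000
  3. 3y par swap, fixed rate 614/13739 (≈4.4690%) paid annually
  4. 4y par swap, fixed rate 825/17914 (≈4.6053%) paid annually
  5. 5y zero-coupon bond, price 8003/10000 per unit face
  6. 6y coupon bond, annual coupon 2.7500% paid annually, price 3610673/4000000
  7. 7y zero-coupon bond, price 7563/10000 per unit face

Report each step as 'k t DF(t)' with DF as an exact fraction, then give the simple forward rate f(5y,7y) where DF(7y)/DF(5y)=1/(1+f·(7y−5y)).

step 1 [1y] zero: DF = P = 4753/5000 ≈ 0.950600
step 2 [2y] bond c/1=3/200: DF=(948059/1000000 − 3/200·(0.950600))/(1+3/200) = 23/25 ≈ 0.920000
step 3 [3y] swap r/1=614/13739: DF=(1 − 614/13739·(0.950600+0.920000))/(1+614/13739) = 2193/2500 ≈ 0.877200
step 4 [4y] swap r/1=825/17914: DF=(1 − 825/17914·(0.950600+0.920000+0.877200))/(1+825/17914) = 167/200 ≈ 0.835000
step 5 [5y] zero: DF = P = 8003/10000 ≈ 0.800300
step 6 [6y] bond c/1=11/400: DF=(3610673/4000000 − 11/400·(0.950600+0.920000+0.877200+0.835000+0.800300))/(1+11/400) = 1903/2500 ≈ 0.761200
step 7 [7y] zero: DF = P = 7563/10000 ≈ 0.756300

1 1 4753/5000
2 2 23/25
3 3 2193/2500
4 4 167/200
5 5 8003/10000
6 6 1903/2500
7 7 7563/10000
f(5y,7y) = ((8003/10000)/(7563/10000) − 1)/(2) = 220/7563 ≈ 2.9089%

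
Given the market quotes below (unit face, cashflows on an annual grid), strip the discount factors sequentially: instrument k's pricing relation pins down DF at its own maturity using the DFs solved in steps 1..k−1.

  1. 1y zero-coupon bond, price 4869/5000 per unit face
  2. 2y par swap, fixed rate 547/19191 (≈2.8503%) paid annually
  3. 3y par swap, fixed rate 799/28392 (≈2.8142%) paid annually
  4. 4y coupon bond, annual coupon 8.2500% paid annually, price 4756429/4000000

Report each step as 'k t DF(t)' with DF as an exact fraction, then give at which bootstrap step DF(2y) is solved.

1 1 4869/5000
2 2 9453/10000
3 3 9201/10000
4 4 8821/10000
DF(2y) is solved at step 2

step 1 [1y] zero: DF = P = 4869/5000 ≈ 0.973800
step 2 [2y] swap r/1=547/19191: DF=(1 − 547/19191·(0.973800))/(1+547/19191) = 9453/10000 ≈ 0.945300
step 3 [3y] swap r/1=799/28392: DF=(1 − 799/28392·(0.973800+0.945300))/(1+799/28392) = 9201/10000 ≈ 0.920100
step 4 [4y] bond c/1=33/400: DF=(4756429/4000000 − 33/400·(0.973800+0.945300+0.920100))/(1+33/400) = 8821/10000 ≈ 0.882100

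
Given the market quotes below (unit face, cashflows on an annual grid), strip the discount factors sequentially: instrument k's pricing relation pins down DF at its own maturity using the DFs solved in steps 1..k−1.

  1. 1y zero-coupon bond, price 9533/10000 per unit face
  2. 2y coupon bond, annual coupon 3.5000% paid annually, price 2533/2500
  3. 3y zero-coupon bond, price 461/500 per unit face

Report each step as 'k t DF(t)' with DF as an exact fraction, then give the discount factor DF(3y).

1 1 9533/10000
2 2 9467/10000
3 3 461/500
DF(3y) = 461/500 ≈ 0.922000

step 1 [1y] zero: DF = P = 9533/10000 ≈ 0.953300
step 2 [2y] bond c/1=7/200: DF=(2533/2500 − 7/200·(0.953300))/(1+7/200) = 9467/10000 ≈ 0.946700
step 3 [3y] zero: DF = P = 461/500 ≈ 0.922000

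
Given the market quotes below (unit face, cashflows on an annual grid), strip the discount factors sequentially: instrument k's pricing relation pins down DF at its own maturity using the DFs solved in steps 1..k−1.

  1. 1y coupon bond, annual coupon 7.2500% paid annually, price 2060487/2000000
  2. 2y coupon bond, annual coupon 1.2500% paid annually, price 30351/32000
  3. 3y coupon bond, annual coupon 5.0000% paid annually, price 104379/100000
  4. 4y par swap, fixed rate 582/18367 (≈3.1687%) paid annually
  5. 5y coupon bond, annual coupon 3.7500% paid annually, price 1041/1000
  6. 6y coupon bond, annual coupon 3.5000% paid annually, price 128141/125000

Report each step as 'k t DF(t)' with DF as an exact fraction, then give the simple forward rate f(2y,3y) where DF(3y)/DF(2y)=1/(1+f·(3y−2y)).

step 1 [1y] bond c/1=29/400: DF=(2060487/2000000 − 29/400·(0))/(1+29/400) = 4803/5000 ≈ 0.960600
step 2 [2y] bond c/1=1/80: DF=(30351/32000 − 1/80·(0.960600))/(1+1/80) = 9249/10000 ≈ 0.924900
step 3 [3y] bond c/1=1/20: DF=(104379/100000 − 1/20·(0.960600+0.924900))/(1+1/20) = 9043/10000 ≈ 0.904300
step 4 [4y] swap r/1=582/18367: DF=(1 − 582/18367·(0.960600+0.924900+0.904300))/(1+582/18367) = 2209/2500 ≈ 0.883600
step 5 [5y] bond c/1=3/80: DF=(1041/1000 − 3/80·(0.960600+0.924900+0.904300+0.883600))/(1+3/80) = 4353/5000 ≈ 0.870600
step 6 [6y] bond c/1=7/200: DF=(128141/125000 − 7/200·(0.960600+0.924900+0.904300+0.883600+0.870600))/(1+7/200) = 523/625 ≈ 0.836800

1 1 4803/5000
2 2 9249/10000
3 3 9043/10000
4 4 2209/2500
5 5 4353/5000
6 6 523/625
f(2y,3y) = ((9249/10000)/(9043/10000) − 1)/(1) = 206/9043 ≈ 2.2780%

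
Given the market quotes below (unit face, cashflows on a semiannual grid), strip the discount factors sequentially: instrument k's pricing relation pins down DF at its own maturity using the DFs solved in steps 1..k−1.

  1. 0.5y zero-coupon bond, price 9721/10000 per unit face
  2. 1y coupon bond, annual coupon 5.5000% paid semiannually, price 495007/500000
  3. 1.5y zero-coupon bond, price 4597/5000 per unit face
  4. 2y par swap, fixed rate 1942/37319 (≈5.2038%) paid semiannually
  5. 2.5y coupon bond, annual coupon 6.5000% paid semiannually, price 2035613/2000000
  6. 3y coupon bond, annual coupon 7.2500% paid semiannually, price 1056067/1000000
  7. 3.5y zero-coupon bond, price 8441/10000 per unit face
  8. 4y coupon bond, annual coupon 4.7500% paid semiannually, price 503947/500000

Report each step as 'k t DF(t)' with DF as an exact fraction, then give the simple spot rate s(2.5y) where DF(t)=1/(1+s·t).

step 1 [0.5y] zero: DF = P = 9721/10000 ≈ 0.972100
step 2 [1y] bond c/2=11/400: DF=(495007/500000 − 11/400·(0.972100))/(1+11/400) = 15/16 ≈ 0.937500
step 3 [1.5y] zero: DF = P = 4597/5000 ≈ 0.919400
step 4 [2y] swap r/2=971/37319: DF=(1 − 971/37319·(0.972100+0.937500+0.919400))/(1+971/37319) = 9029/10000 ≈ 0.902900
step 5 [2.5y] bond c/2=13/400: DF=(2035613/2000000 − 13/400·(0.972100+0.937500+0.919400+0.902900))/(1+13/400) = 8683/10000 ≈ 0.868300
step 6 [3y] bond c/2=29/800: DF=(1056067/1000000 − 29/800·(0.972100+0.937500+0.919400+0.902900+0.868300))/(1+29/800) = 4291/5000 ≈ 0.858200
step 7 [3.5y] zero: DF = P = 8441/10000 ≈ 0.844100
step 8 [4y] bond c/2=19/800: DF=(503947/500000 − 19/800·(0.972100+0.937500+0.919400+0.902900+0.868300+0.858200+0.844100))/(1+19/800) = 8383/10000 ≈ 0.838300

1 1/2 9721/10000
2 1 15/16
3 3/2 4597/5000
4 2 9029/10000
5 5/2 8683/10000
6 3 4291/5000
7 7/2 8441/10000
8 4 8383/10000
s(2.5y) = (1/(8683/10000) − 1)/(5/2) = 2634/43415 ≈ 6.0670%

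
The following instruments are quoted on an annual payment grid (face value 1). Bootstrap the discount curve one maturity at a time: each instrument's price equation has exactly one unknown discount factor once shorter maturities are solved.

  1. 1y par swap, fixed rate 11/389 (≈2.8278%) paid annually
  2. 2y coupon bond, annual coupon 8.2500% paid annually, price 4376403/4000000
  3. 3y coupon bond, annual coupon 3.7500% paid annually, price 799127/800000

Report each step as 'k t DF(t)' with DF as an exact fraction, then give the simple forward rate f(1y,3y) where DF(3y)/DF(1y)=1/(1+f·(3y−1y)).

step 1 [1y] swap r/1=11/389: DF=(1 − 11/389·(0))/(1+11/389) = 389/400 ≈ 0.972500
step 2 [2y] bond c/1=33/400: DF=(4376403/4000000 − 33/400·(0.972500))/(1+33/400) = 4683/5000 ≈ 0.936600
step 3 [3y] bond c/1=3/80: DF=(799127/800000 − 3/80·(0.972500+0.936600))/(1+3/80) = 4469/5000 ≈ 0.893800

1 1 389/400
2 2 4683/5000
3 3 4469/5000
f(1y,3y) = ((389/400)/(4469/5000) − 1)/(2) = 787/17876 ≈ 4.4026%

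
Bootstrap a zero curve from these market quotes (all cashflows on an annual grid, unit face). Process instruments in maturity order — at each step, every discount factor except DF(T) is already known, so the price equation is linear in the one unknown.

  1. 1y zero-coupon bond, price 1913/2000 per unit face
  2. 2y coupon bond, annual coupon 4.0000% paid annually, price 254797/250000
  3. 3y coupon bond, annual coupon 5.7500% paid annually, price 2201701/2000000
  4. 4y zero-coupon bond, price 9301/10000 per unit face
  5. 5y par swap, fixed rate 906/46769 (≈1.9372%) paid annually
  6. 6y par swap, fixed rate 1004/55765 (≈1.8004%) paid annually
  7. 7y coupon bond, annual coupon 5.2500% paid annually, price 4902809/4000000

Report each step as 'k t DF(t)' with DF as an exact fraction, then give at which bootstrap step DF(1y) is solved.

step 1 [1y] zero: DF = P = 1913/2000 ≈ 0.956500
step 2 [2y] bond c/1=1/25: DF=(254797/250000 − 1/25·(0.956500))/(1+1/25) = 1179/1250 ≈ 0.943200
step 3 [3y] bond c/1=23/400: DF=(2201701/2000000 − 23/400·(0.956500+0.943200))/(1+23/400) = 9377/10000 ≈ 0.937700
step 4 [4y] zero: DF = P = 9301/10000 ≈ 0.930100
step 5 [5y] swap r/1=906/46769: DF=(1 − 906/46769·(0.956500+0.943200+0.937700+0.930100))/(1+906/46769) = 4547/5000 ≈ 0.909400
step 6 [6y] swap r/1=1004/55765: DF=(1 − 1004/55765·(0.956500+0.943200+0.937700+0.930100+0.909400))/(1+1004/55765) = 2249/2500 ≈ 0.899600
step 7 [7y] bond c/1=21/400: DF=(4902809/4000000 − 21/400·(0.956500+0.943200+0.937700+0.930100+0.909400+0.899600))/(1+21/400) = 554/625 ≈ 0.886400

1 1 1913/2000
2 2 1179/1250
3 3 9377/10000
4 4 9301/10000
5 5 4547/5000
6 6 2249/2500
7 7 554/625
DF(1y) is solved at step 1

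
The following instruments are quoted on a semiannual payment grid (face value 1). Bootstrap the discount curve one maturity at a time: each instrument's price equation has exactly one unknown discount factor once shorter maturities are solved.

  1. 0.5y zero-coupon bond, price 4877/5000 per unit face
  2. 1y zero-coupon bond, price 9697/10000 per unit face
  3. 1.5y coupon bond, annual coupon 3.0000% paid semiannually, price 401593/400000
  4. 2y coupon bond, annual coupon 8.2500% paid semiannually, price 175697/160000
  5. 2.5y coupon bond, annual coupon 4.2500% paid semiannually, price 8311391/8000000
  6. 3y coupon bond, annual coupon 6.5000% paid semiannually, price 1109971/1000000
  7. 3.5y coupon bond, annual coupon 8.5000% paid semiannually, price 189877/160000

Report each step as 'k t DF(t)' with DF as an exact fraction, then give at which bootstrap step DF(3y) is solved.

1 1/2 4877/5000
2 1 9697/10000
3 3/2 2401/2500
4 2 1879/2000
5 5/2 9373/10000
6 3 1849/2000
7 7/2 9057/10000
DF(3y) is solved at step 6

step 1 [0.5y] zero: DF = P = 4877/5000 ≈ 0.975400
step 2 [1y] zero: DF = P = 9697/10000 ≈ 0.969700
step 3 [1.5y] bond c/2=3/200: DF=(401593/400000 − 3/200·(0.975400+0.969700))/(1+3/200) = 2401/2500 ≈ 0.960400
step 4 [2y] bond c/2=33/800: DF=(175697/160000 − 33/800·(0.975400+0.969700+0.960400))/(1+33/800) = 1879/2000 ≈ 0.939500
step 5 [2.5y] bond c/2=17/800: DF=(8311391/8000000 − 17/800·(0.975400+0.969700+0.960400+0.939500))/(1+17/800) = 9373/10000 ≈ 0.937300
step 6 [3y] bond c/2=13/400: DF=(1109971/1000000 − 13/400·(0.975400+0.969700+0.960400+0.939500+0.937300))/(1+13/400) = 1849/2000 ≈ 0.924500
step 7 [3.5y] bond c/2=17/400: DF=(189877/160000 − 17/400·(0.975400+0.969700+0.960400+0.939500+0.937300+0.924500))/(1+17/400) = 9057/10000 ≈ 0.905700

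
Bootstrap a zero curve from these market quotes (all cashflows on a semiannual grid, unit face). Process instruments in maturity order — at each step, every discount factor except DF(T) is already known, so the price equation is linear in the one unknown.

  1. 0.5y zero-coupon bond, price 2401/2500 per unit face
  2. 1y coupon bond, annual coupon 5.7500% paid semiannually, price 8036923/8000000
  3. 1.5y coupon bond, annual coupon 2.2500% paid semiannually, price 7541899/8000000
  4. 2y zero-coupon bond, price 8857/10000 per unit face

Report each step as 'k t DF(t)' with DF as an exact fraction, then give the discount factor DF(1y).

step 1 [0.5y] zero: DF = P = 2401/2500 ≈ 0.960400
step 2 [1y] bond c/2=23/800: DF=(8036923/8000000 − 23/800·(0.960400))/(1+23/800) = 9497/10000 ≈ 0.949700
step 3 [1.5y] bond c/2=9/800: DF=(7541899/8000000 − 9/800·(0.960400+0.949700))/(1+9/800) = 911/1000 ≈ 0.911000
step 4 [2y] zero: DF = P = 8857/10000 ≈ 0.885700

1 1/2 2401/2500
2 1 9497/10000
3 3/2 911/1000
4 2 8857/10000
DF(1y) = 9497/10000 ≈ 0.949700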